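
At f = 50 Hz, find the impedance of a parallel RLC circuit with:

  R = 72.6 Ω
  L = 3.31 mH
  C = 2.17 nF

Step 1 — Angular frequency: ω = 2π·f = 2π·50 = 314.2 rad/s.
Step 2 — Component impedances:
  R: Z = R = 72.6 Ω
  L: Z = jωL = j·314.2·0.00331 = 0 + j1.04 Ω
  C: Z = 1/(jωC) = -j/(ω·C) = 0 - j1.467e+06 Ω
Step 3 — Parallel combination: 1/Z_total = 1/R + 1/L + 1/C; Z_total = 0.01489 + j1.04 Ω = 1.04∠89.2° Ω.

Z = 0.01489 + j1.04 Ω = 1.04∠89.2° Ω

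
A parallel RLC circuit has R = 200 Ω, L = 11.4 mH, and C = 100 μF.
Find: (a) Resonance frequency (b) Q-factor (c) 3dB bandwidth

Step 1 — Resonance: ω₀ = 1/√(LC) = 1/√(0.0114·0.0001) = 936.6 rad/s.
Step 2 — f₀ = ω₀/(2π) = 149.1 Hz.
Step 3 — Parallel Q: Q = R/(ω₀L) = 200/(936.6·0.0114) = 18.73.
Step 4 — Bandwidth: Δω = ω₀/Q = 50 rad/s; BW = Δω/(2π) = 7.958 Hz.

(a) f₀ = 149.1 Hz  (b) Q = 18.73  (c) BW = 7.958 Hz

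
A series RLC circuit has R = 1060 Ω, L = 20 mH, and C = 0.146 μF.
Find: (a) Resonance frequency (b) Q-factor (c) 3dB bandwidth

Step 1 — Resonance: ω₀ = 1/√(LC) = 1/√(0.02·1.46e-07) = 1.851e+04 rad/s.
Step 2 — f₀ = ω₀/(2π) = 2945 Hz.
Step 3 — Series Q: Q = ω₀L/R = 1.851e+04·0.02/1060 = 0.3492.
Step 4 — Bandwidth: Δω = ω₀/Q = 5.3e+04 rad/s; BW = Δω/(2π) = 8435 Hz.

(a) f₀ = 2945 Hz  (b) Q = 0.3492  (c) BW = 8435 Hz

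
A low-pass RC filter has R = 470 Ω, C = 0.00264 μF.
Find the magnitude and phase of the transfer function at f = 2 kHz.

Step 1 — Angular frequency: ω = 2π·2000 = 1.257e+04 rad/s.
Step 2 — Transfer function: H(jω) = 1/(1 + jωRC).
Step 3 — Denominator: 1 + jωRC = 1 + j·1.257e+04·470·2.64e-09 = 1 + j0.01559.
Step 4 — H = 0.9998 - j0.01559.
Step 5 — Magnitude: |H| = 0.9999 (-0.0 dB); phase: φ = -0.9°.

|H| = 0.9999 (-0.0 dB), φ = -0.9°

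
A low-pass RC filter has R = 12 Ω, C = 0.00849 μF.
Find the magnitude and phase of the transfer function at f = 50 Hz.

Step 1 — Angular frequency: ω = 2π·50 = 314.2 rad/s.
Step 2 — Transfer function: H(jω) = 1/(1 + jωRC).
Step 3 — Denominator: 1 + jωRC = 1 + j·314.2·12·8.49e-09 = 1 + j3.201e-05.
Step 4 — H = 1 - j3.201e-05.
Step 5 — Magnitude: |H| = 1 (-0.0 dB); phase: φ = -0.0°.

|H| = 1 (-0.0 dB), φ = -0.0°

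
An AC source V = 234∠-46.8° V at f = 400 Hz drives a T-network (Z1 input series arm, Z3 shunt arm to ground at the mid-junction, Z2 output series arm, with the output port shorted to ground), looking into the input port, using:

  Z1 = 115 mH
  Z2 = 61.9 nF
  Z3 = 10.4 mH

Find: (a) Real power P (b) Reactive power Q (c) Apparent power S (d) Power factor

Step 1 — Angular frequency: ω = 2π·f = 2π·400 = 2513 rad/s.
Step 2 — Component impedances:
  Z1: Z = jωL = j·2513·0.115 = 0 + j289 Ω
  Z2: Z = 1/(jωC) = -j/(ω·C) = 0 - j6428 Ω
  Z3: Z = jωL = j·2513·0.0104 = 0 + j26.14 Ω
Step 3 — With the output port shorted to ground, the output series arm Z2 runs from the junction to ground; the shunt arm Z3 also runs from the junction to ground. They appear in parallel: Z3 || Z2 = 0 + j26.24 Ω.
Step 4 — Series with input arm Z1: Z_in = Z1 + (Z3 || Z2) = 0 + j315.3 Ω = 315.3∠90.0° Ω.
Step 5 — Source phasor: V = 234∠-46.8° V = 160.2 - j170.6 V.
Step 6 — Current: I = V / Z = -0.5411 - j0.5081 A = 0.7422∠-136.8° A.
Step 7 — Complex power: S = V·I* = 0 + j173.7 VA.
Step 8 — Real power: P = Re(S) = 0 W.
Step 9 — Reactive power: Q = Im(S) = 173.7 VAR.
Step 10 — Apparent power: |S| = 173.7 VA.
Step 11 — Power factor: PF = P/|S| = 0 (lagging).

(a) P = 0 W  (b) Q = 173.7 VAR  (c) S = 173.7 VA  (d) PF = 0 (lagging)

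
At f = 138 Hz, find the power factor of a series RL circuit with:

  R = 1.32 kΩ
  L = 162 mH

Step 1 — Angular frequency: ω = 2π·f = 2π·138 = 867.1 rad/s.
Step 2 — Component impedances:
  R: Z = R = 1320 Ω
  L: Z = jωL = j·867.1·0.162 = 0 + j140.5 Ω
Step 3 — Series combination: Z_total = R + L = 1320 + j140.5 Ω = 1327∠6.1° Ω.
Step 4 — Power factor: PF = cos(φ) = Re(Z)/|Z| = 1320/1327.5 = 0.9944.
Step 5 — Type: Im(Z) = 140.5 ⇒ lagging (phase φ = 6.1°).

PF = 0.9944 (lagging, φ = 6.1°)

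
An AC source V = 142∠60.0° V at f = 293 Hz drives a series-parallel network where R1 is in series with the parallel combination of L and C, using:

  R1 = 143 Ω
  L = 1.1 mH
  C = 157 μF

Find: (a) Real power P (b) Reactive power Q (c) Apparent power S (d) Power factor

Step 1 — Angular frequency: ω = 2π·f = 2π·293 = 1841 rad/s.
Step 2 — Component impedances:
  R1: Z = R = 143 Ω
  L: Z = jωL = j·1841·0.0011 = 0 + j2.025 Ω
  C: Z = 1/(jωC) = -j/(ω·C) = 0 - j3.46 Ω
Step 3 — Parallel branch: L || C = 1/(1/L + 1/C) = 0 + j4.883 Ω.
Step 4 — Series with R1: Z_total = R1 + (L || C) = 143 + j4.883 Ω = 143.1∠2.0° Ω.
Step 5 — Source phasor: V = 142∠60.0° V = 71 + j123 V.
Step 6 — Current: I = V / Z = 0.5253 + j0.842 A = 0.9924∠58.0° A.
Step 7 — Complex power: S = V·I* = 140.8 + j4.81 VA.
Step 8 — Real power: P = Re(S) = 140.8 W.
Step 9 — Reactive power: Q = Im(S) = 4.81 VAR.
Step 10 — Apparent power: |S| = 140.9 VA.
Step 11 — Power factor: PF = P/|S| = 0.9994 (lagging).

(a) P = 140.8 W  (b) Q = 4.81 VAR  (c) S = 140.9 VA  (d) PF = 0.9994 (lagging)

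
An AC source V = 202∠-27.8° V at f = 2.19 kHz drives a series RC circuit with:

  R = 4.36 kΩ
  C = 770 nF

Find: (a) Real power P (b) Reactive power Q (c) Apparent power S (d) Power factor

Step 1 — Angular frequency: ω = 2π·f = 2π·2190 = 1.376e+04 rad/s.
Step 2 — Component impedances:
  R: Z = R = 4360 Ω
  C: Z = 1/(jωC) = -j/(ω·C) = 0 - j94.38 Ω
Step 3 — Series combination: Z_total = R + C = 4360 - j94.38 Ω = 4361∠-1.2° Ω.
Step 4 — Source phasor: V = 202∠-27.8° V = 178.7 - j94.21 V.
Step 5 — Current: I = V / Z = 0.04143 - j0.02071 A = 0.04632∠-26.6° A.
Step 6 — Complex power: S = V·I* = 9.354 - j0.2025 VA.
Step 7 — Real power: P = Re(S) = 9.354 W.
Step 8 — Reactive power: Q = Im(S) = -0.2025 VAR.
Step 9 — Apparent power: |S| = 9.357 VA.
Step 10 — Power factor: PF = P/|S| = 0.9998 (leading).

(a) P = 9.354 W  (b) Q = -0.2025 VAR  (c) S = 9.357 VA  (d) PF = 0.9998 (leading)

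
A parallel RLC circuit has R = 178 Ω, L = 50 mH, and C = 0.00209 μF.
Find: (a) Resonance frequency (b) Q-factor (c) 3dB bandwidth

Step 1 — Resonance: ω₀ = 1/√(LC) = 1/√(0.05·2.09e-09) = 9.782e+04 rad/s.
Step 2 — f₀ = ω₀/(2π) = 1.557e+04 Hz.
Step 3 — Parallel Q: Q = R/(ω₀L) = 178/(9.782e+04·0.05) = 0.03639.
Step 4 — Bandwidth: Δω = ω₀/Q = 2.688e+06 rad/s; BW = Δω/(2π) = 4.278e+05 Hz.

(a) f₀ = 1.557e+04 Hz  (b) Q = 0.03639  (c) BW = 4.278e+05 Hz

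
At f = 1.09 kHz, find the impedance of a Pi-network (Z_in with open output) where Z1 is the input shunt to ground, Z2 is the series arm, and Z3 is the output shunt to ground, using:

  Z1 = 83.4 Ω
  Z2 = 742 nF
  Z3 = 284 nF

Step 1 — Angular frequency: ω = 2π·f = 2π·1090 = 6849 rad/s.
Step 2 — Component impedances:
  Z1: Z = R = 83.4 Ω
  Z2: Z = 1/(jωC) = -j/(ω·C) = 0 - j196.8 Ω
  Z3: Z = 1/(jωC) = -j/(ω·C) = 0 - j514.1 Ω
Step 3 — With open output, the series arm Z2 and the output shunt Z3 appear in series to ground: Z2 + Z3 = 0 - j710.9 Ω.
Step 4 — Parallel with input shunt Z1: Z_in = Z1 || (Z2 + Z3) = 82.27 - j9.651 Ω = 82.83∠-6.7° Ω.

Z = 82.27 - j9.651 Ω = 82.83∠-6.7° Ω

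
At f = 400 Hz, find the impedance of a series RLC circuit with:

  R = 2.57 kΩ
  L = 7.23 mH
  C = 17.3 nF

Step 1 — Angular frequency: ω = 2π·f = 2π·400 = 2513 rad/s.
Step 2 — Component impedances:
  R: Z = R = 2570 Ω
  L: Z = jωL = j·2513·0.00723 = 0 + j18.17 Ω
  C: Z = 1/(jωC) = -j/(ω·C) = 0 - j2.3e+04 Ω
Step 3 — Series combination: Z_total = R + L + C = 2570 - j2.298e+04 Ω = 2.312e+04∠-83.6° Ω.

Z = 2570 - j2.298e+04 Ω = 2.312e+04∠-83.6° Ω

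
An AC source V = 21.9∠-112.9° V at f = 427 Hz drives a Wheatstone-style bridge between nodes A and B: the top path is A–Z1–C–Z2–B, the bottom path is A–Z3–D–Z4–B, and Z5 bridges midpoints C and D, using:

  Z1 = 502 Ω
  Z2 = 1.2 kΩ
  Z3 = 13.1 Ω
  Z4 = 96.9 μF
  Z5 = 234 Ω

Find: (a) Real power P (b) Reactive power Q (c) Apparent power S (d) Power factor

Step 1 — Angular frequency: ω = 2π·f = 2π·427 = 2683 rad/s.
Step 2 — Component impedances:
  Z1: Z = R = 502 Ω
  Z2: Z = R = 1200 Ω
  Z3: Z = R = 13.1 Ω
  Z4: Z = 1/(jωC) = -j/(ω·C) = 0 - j3.847 Ω
  Z5: Z = R = 234 Ω
Step 3 — Bridge requires nodal analysis (the Z5 bridge couples midpoints C and D, so the two paths cannot be reduced to a simple series/parallel combination). Setting node B to ground and injecting 1 A at node A, the 3-node admittance system at A, C, D solves to V_A = Z_AB = 12.87 - j3.823 Ω = 13.43∠-16.5° Ω.
Step 4 — Source phasor: V = 21.9∠-112.9° V = -8.522 - j20.17 V.
Step 5 — Current: I = V / Z = -0.1805 - j1.621 A = 1.631∠-96.4° A.
Step 6 — Complex power: S = V·I* = 34.24 - j10.17 VA.
Step 7 — Real power: P = Re(S) = 34.24 W.
Step 8 — Reactive power: Q = Im(S) = -10.17 VAR.
Step 9 — Apparent power: |S| = 35.72 VA.
Step 10 — Power factor: PF = P/|S| = 0.9586 (leading).

(a) P = 34.24 W  (b) Q = -10.17 VAR  (c) S = 35.72 VA  (d) PF = 0.9586 (leading)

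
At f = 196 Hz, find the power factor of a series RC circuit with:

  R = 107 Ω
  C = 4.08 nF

Step 1 — Angular frequency: ω = 2π·f = 2π·196 = 1232 rad/s.
Step 2 — Component impedances:
  R: Z = R = 107 Ω
  C: Z = 1/(jωC) = -j/(ω·C) = 0 - j1.99e+05 Ω
Step 3 — Series combination: Z_total = R + C = 107 - j1.99e+05 Ω = 1.99e+05∠-90.0° Ω.
Step 4 — Power factor: PF = cos(φ) = Re(Z)/|Z| = 107/1.9902e+05 = 0.0005376.
Step 5 — Type: Im(Z) = -1.99e+05 ⇒ leading (phase φ = -90.0°).

PF = 0.0005376 (leading, φ = -90.0°)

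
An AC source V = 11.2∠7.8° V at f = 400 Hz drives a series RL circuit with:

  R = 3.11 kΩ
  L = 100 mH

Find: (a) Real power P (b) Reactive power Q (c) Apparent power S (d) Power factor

Step 1 — Angular frequency: ω = 2π·f = 2π·400 = 2513 rad/s.
Step 2 — Component impedances:
  R: Z = R = 3110 Ω
  L: Z = jωL = j·2513·0.1 = 0 + j251.3 Ω
Step 3 — Series combination: Z_total = R + L = 3110 + j251.3 Ω = 3120∠4.6° Ω.
Step 4 — Source phasor: V = 11.2∠7.8° V = 11.1 + j1.52 V.
Step 5 — Current: I = V / Z = 0.003584 + j0.0001991 A = 0.00359∠3.2° A.
Step 6 — Complex power: S = V·I* = 0.04007 + j0.003238 VA.
Step 7 — Real power: P = Re(S) = 0.04007 W.
Step 8 — Reactive power: Q = Im(S) = 0.003238 VAR.
Step 9 — Apparent power: |S| = 0.0402 VA.
Step 10 — Power factor: PF = P/|S| = 0.9968 (lagging).

(a) P = 0.04007 W  (b) Q = 0.003238 VAR  (c) S = 0.0402 VA  (d) PF = 0.9968 (lagging)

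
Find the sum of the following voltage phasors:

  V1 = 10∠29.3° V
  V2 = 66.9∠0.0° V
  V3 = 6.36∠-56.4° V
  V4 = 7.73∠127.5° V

Step 1 — Convert each phasor to rectangular form:
  V1 = 10·(cos(29.3°) + j·sin(29.3°)) = 8.721 + j4.894 V
  V2 = 66.9·(cos(0.0°) + j·sin(0.0°)) = 66.9 V
  V3 = 6.36·(cos(-56.4°) + j·sin(-56.4°)) = 3.52 - j5.297 V
  V4 = 7.73·(cos(127.5°) + j·sin(127.5°)) = -4.706 + j6.133 V
Step 2 — Sum components: V_total = 74.43 + j5.729 V.
Step 3 — Convert to polar: |V_total| = 74.65 V, ∠V_total = 4.4°.

V_total = 74.65∠4.4° V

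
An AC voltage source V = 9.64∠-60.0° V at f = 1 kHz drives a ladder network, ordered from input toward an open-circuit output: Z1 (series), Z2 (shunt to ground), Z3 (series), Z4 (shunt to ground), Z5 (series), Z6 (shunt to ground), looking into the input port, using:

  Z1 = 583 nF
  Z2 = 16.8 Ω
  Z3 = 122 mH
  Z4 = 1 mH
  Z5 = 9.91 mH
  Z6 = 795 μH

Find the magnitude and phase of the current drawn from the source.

Step 1 — Angular frequency: ω = 2π·f = 2π·1000 = 6283 rad/s.
Step 2 — Component impedances:
  Z1: Z = 1/(jωC) = -j/(ω·C) = 0 - j273 Ω
  Z2: Z = R = 16.8 Ω
  Z3: Z = jωL = j·6283·0.122 = 0 + j766.5 Ω
  Z4: Z = jωL = j·6283·0.001 = 0 + j6.283 Ω
  Z5: Z = jωL = j·6283·0.00991 = 0 + j62.27 Ω
  Z6: Z = jωL = j·6283·0.000795 = 0 + j4.995 Ω
Step 3 — Ladder network (open output): work backward from the far end, alternating series and parallel combinations. Z_in = 16.79 - j272.6 Ω = 273.1∠-86.5° Ω.
Step 4 — Source phasor: V = 9.64∠-60.0° V = 4.82 - j8.348 V.
Step 5 — Ohm's law: I = V / Z_total = (4.82 - j8.348) / (16.79 - j272.6) = 0.03159 + j0.01573 A.
Step 6 — Convert to polar: |I| = 0.03529 A, ∠I = 26.5°.

I = 0.03529∠26.5° A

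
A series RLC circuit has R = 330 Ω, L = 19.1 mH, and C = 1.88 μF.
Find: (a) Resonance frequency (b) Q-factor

Step 1 — Resonance condition Im(Z)=0 gives ω₀ = 1/√(LC).
Step 2 — ω₀ = 1/√(0.0191·1.88e-06) = 5277 rad/s.
Step 3 — f₀ = ω₀/(2π) = 839.9 Hz.
Step 4 — Series Q: Q = ω₀L/R = 5277·0.0191/330 = 0.3054.

(a) f₀ = 839.9 Hz  (b) Q = 0.3054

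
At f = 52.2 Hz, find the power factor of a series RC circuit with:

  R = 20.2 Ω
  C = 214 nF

Step 1 — Angular frequency: ω = 2π·f = 2π·52.2 = 328 rad/s.
Step 2 — Component impedances:
  R: Z = R = 20.2 Ω
  C: Z = 1/(jωC) = -j/(ω·C) = 0 - j1.425e+04 Ω
Step 3 — Series combination: Z_total = R + C = 20.2 - j1.425e+04 Ω = 1.425e+04∠-89.9° Ω.
Step 4 — Power factor: PF = cos(φ) = Re(Z)/|Z| = 20.2/1.425e+04 = 0.001418.
Step 5 — Type: Im(Z) = -1.425e+04 ⇒ leading (phase φ = -89.9°).

PF = 0.001418 (leading, φ = -89.9°)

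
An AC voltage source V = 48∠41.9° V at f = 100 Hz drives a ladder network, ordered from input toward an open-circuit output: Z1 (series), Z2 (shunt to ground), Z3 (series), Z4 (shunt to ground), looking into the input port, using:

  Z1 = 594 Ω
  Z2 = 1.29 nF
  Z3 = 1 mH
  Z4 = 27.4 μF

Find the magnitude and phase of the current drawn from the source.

Step 1 — Angular frequency: ω = 2π·f = 2π·100 = 628.3 rad/s.
Step 2 — Component impedances:
  Z1: Z = R = 594 Ω
  Z2: Z = 1/(jωC) = -j/(ω·C) = 0 - j1.234e+06 Ω
  Z3: Z = jωL = j·628.3·0.001 = 0 + j0.6283 Ω
  Z4: Z = 1/(jωC) = -j/(ω·C) = 0 - j58.09 Ω
Step 3 — Ladder network (open output): work backward from the far end, alternating series and parallel combinations. Z_in = 594 - j57.45 Ω = 596.8∠-5.5° Ω.
Step 4 — Source phasor: V = 48∠41.9° V = 35.73 + j32.06 V.
Step 5 — Ohm's law: I = V / Z_total = (35.73 + j32.06) / (594 - j57.45) = 0.05442 + j0.05923 A.
Step 6 — Convert to polar: |I| = 0.08043 A, ∠I = 47.4°.

I = 0.08043∠47.4° A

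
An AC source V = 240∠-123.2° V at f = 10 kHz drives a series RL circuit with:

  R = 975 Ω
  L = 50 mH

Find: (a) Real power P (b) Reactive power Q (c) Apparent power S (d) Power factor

Step 1 — Angular frequency: ω = 2π·f = 2π·1e+04 = 6.283e+04 rad/s.
Step 2 — Component impedances:
  R: Z = R = 975 Ω
  L: Z = jωL = j·6.283e+04·0.05 = 0 + j3142 Ω
Step 3 — Series combination: Z_total = R + L = 975 + j3142 Ω = 3289∠72.8° Ω.
Step 4 — Source phasor: V = 240∠-123.2° V = -131.4 - j200.8 V.
Step 5 — Current: I = V / Z = -0.07015 + j0.02006 A = 0.07296∠164.0° A.
Step 6 — Complex power: S = V·I* = 5.19 + j16.72 VA.
Step 7 — Real power: P = Re(S) = 5.19 W.
Step 8 — Reactive power: Q = Im(S) = 16.72 VAR.
Step 9 — Apparent power: |S| = 17.51 VA.
Step 10 — Power factor: PF = P/|S| = 0.2964 (lagging).

(a) P = 5.19 W  (b) Q = 16.72 VAR  (c) S = 17.51 VA  (d) PF = 0.2964 (lagging)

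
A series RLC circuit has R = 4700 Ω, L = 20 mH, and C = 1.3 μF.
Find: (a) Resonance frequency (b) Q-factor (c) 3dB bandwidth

Step 1 — Resonance: ω₀ = 1/√(LC) = 1/√(0.02·1.3e-06) = 6202 rad/s.
Step 2 — f₀ = ω₀/(2π) = 987 Hz.
Step 3 — Series Q: Q = ω₀L/R = 6202·0.02/4700 = 0.02639.
Step 4 — Bandwidth: Δω = ω₀/Q = 2.35e+05 rad/s; BW = Δω/(2π) = 3.74e+04 Hz.

(a) f₀ = 987 Hz  (b) Q = 0.02639  (c) BW = 3.74e+04 Hz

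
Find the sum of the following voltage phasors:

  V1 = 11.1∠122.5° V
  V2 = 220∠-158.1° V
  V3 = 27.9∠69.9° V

Step 1 — Convert each phasor to rectangular form:
  V1 = 11.1·(cos(122.5°) + j·sin(122.5°)) = -5.964 + j9.362 V
  V2 = 220·(cos(-158.1°) + j·sin(-158.1°)) = -204.1 - j82.06 V
  V3 = 27.9·(cos(69.9°) + j·sin(69.9°)) = 9.588 + j26.2 V
Step 2 — Sum components: V_total = -200.5 - j46.49 V.
Step 3 — Convert to polar: |V_total| = 205.8 V, ∠V_total = -166.9°.

V_total = 205.8∠-166.9° V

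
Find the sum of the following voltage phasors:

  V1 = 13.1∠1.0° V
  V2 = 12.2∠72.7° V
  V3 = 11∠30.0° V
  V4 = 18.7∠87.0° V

Step 1 — Convert each phasor to rectangular form:
  V1 = 13.1·(cos(1.0°) + j·sin(1.0°)) = 13.1 + j0.2286 V
  V2 = 12.2·(cos(72.7°) + j·sin(72.7°)) = 3.628 + j11.65 V
  V3 = 11·(cos(30.0°) + j·sin(30.0°)) = 9.526 + j5.5 V
  V4 = 18.7·(cos(87.0°) + j·sin(87.0°)) = 0.9787 + j18.67 V
Step 2 — Sum components: V_total = 27.23 + j36.05 V.
Step 3 — Convert to polar: |V_total| = 45.18 V, ∠V_total = 52.9°.

V_total = 45.18∠52.9° V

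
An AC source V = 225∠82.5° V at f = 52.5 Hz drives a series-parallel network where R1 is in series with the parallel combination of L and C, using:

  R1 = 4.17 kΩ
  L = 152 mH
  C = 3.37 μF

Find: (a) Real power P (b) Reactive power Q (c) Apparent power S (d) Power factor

Step 1 — Angular frequency: ω = 2π·f = 2π·52.5 = 329.9 rad/s.
Step 2 — Component impedances:
  R1: Z = R = 4170 Ω
  L: Z = jωL = j·329.9·0.152 = 0 + j50.14 Ω
  C: Z = 1/(jωC) = -j/(ω·C) = 0 - j899.6 Ω
Step 3 — Parallel branch: L || C = 1/(1/L + 1/C) = 0 + j53.1 Ω.
Step 4 — Series with R1: Z_total = R1 + (L || C) = 4170 + j53.1 Ω = 4170∠0.7° Ω.
Step 5 — Source phasor: V = 225∠82.5° V = 29.37 + j223.1 V.
Step 6 — Current: I = V / Z = 0.007723 + j0.0534 A = 0.05395∠81.8° A.
Step 7 — Complex power: S = V·I* = 12.14 + j0.1546 VA.
Step 8 — Real power: P = Re(S) = 12.14 W.
Step 9 — Reactive power: Q = Im(S) = 0.1546 VAR.
Step 10 — Apparent power: |S| = 12.14 VA.
Step 11 — Power factor: PF = P/|S| = 0.9999 (lagging).

(a) P = 12.14 W  (b) Q = 0.1546 VAR  (c) S = 12.14 VA  (d) PF = 0.9999 (lagging)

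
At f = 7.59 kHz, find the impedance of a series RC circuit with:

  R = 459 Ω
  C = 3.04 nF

Step 1 — Angular frequency: ω = 2π·f = 2π·7590 = 4.769e+04 rad/s.
Step 2 — Component impedances:
  R: Z = R = 459 Ω
  C: Z = 1/(jωC) = -j/(ω·C) = 0 - j6898 Ω
Step 3 — Series combination: Z_total = R + C = 459 - j6898 Ω = 6913∠-86.2° Ω.

Z = 459 - j6898 Ω = 6913∠-86.2° Ω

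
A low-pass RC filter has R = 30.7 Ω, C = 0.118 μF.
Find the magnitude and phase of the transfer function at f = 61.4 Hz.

Step 1 — Angular frequency: ω = 2π·61.4 = 385.8 rad/s.
Step 2 — Transfer function: H(jω) = 1/(1 + jωRC).
Step 3 — Denominator: 1 + jωRC = 1 + j·385.8·30.7·1.18e-07 = 1 + j0.001398.
Step 4 — H = 1 - j0.001398.
Step 5 — Magnitude: |H| = 1 (-0.0 dB); phase: φ = -0.1°.

|H| = 1 (-0.0 dB), φ = -0.1°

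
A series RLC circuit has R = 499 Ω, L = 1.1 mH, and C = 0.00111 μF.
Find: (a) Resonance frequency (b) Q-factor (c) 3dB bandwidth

Step 1 — Resonance condition Im(Z)=0 gives ω₀ = 1/√(LC).
Step 2 — ω₀ = 1/√(0.0011·1.11e-09) = 9.05e+05 rad/s.
Step 3 — f₀ = ω₀/(2π) = 1.44e+05 Hz.
Step 4 — Series Q: Q = ω₀L/R = 9.05e+05·0.0011/499 = 1.995.
Step 5 — 3dB bandwidth: Δω = ω₀/Q = 4.536e+05 rad/s; BW = Δω/(2π) = 7.22e+04 Hz.

(a) f₀ = 1.44e+05 Hz  (b) Q = 1.995  (c) BW = 7.22e+04 Hz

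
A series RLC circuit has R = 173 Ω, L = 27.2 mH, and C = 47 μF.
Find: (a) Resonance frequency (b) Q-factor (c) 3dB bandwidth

Step 1 — Resonance: ω₀ = 1/√(LC) = 1/√(0.0272·4.7e-05) = 884.4 rad/s.
Step 2 — f₀ = ω₀/(2π) = 140.8 Hz.
Step 3 — Series Q: Q = ω₀L/R = 884.4·0.0272/173 = 0.1391.
Step 4 — Bandwidth: Δω = ω₀/Q = 6360 rad/s; BW = Δω/(2π) = 1012 Hz.

(a) f₀ = 140.8 Hz  (b) Q = 0.1391  (c) BW = 1012 Hz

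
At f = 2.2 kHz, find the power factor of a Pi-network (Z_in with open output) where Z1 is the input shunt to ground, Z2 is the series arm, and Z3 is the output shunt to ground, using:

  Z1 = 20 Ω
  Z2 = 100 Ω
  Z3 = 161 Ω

Step 1 — Angular frequency: ω = 2π·f = 2π·2200 = 1.382e+04 rad/s.
Step 2 — Component impedances:
  Z1: Z = R = 20 Ω
  Z2: Z = R = 100 Ω
  Z3: Z = R = 161 Ω
Step 3 — With open output, the series arm Z2 and the output shunt Z3 appear in series to ground: Z2 + Z3 = 261 Ω.
Step 4 — Parallel with input shunt Z1: Z_in = Z1 || (Z2 + Z3) = 18.58 Ω = 18.58∠0.0° Ω.
Step 5 — Power factor: PF = cos(φ) = Re(Z)/|Z| = 18.58/18.58 = 1.
Step 6 — Type: Im(Z) = 0 ⇒ unity (phase φ = 0.0°).

PF = 1 (unity, φ = 0.0°)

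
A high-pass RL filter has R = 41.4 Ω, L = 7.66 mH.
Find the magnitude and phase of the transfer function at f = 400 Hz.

Step 1 — Angular frequency: ω = 2π·400 = 2513 rad/s.
Step 2 — Transfer function: H(jω) = jωL/(R + jωL).
Step 3 — Numerator jωL = j·19.25; denominator R + jωL = 41.4 + j19.25.
Step 4 — H = 0.1778 + j0.3823.
Step 5 — Magnitude: |H| = 0.4217 (-7.5 dB); phase: φ = 65.1°.

|H| = 0.4217 (-7.5 dB), φ = 65.1°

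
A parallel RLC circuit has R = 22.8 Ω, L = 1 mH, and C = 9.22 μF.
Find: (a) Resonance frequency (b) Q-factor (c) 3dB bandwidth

Step 1 — Resonance: ω₀ = 1/√(LC) = 1/√(0.001·9.22e-06) = 1.041e+04 rad/s.
Step 2 — f₀ = ω₀/(2π) = 1658 Hz.
Step 3 — Parallel Q: Q = R/(ω₀L) = 22.8/(1.041e+04·0.001) = 2.189.
Step 4 — Bandwidth: Δω = ω₀/Q = 4757 rad/s; BW = Δω/(2π) = 757.1 Hz.

(a) f₀ = 1658 Hz  (b) Q = 2.189  (c) BW = 757.1 Hz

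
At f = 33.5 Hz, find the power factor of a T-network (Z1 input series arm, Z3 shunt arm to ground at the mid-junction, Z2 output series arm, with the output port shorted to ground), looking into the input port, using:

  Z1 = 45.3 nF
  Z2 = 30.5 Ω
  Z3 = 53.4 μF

Step 1 — Angular frequency: ω = 2π·f = 2π·33.5 = 210.5 rad/s.
Step 2 — Component impedances:
  Z1: Z = 1/(jωC) = -j/(ω·C) = 0 - j1.049e+05 Ω
  Z2: Z = R = 30.5 Ω
  Z3: Z = 1/(jωC) = -j/(ω·C) = 0 - j88.97 Ω
Step 3 — With the output port shorted to ground, the output series arm Z2 runs from the junction to ground; the shunt arm Z3 also runs from the junction to ground. They appear in parallel: Z3 || Z2 = 27.29 - j9.356 Ω.
Step 4 — Series with input arm Z1: Z_in = Z1 + (Z3 || Z2) = 27.29 - j1.049e+05 Ω = 1.049e+05∠-90.0° Ω.
Step 5 — Power factor: PF = cos(φ) = Re(Z)/|Z| = 27.29/1.049e+05 = 0.0002602.
Step 6 — Type: Im(Z) = -1.049e+05 ⇒ leading (phase φ = -90.0°).

PF = 0.0002602 (leading, φ = -90.0°)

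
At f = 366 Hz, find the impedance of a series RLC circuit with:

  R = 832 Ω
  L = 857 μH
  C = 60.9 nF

Step 1 — Angular frequency: ω = 2π·f = 2π·366 = 2300 rad/s.
Step 2 — Component impedances:
  R: Z = R = 832 Ω
  L: Z = jωL = j·2300·0.000857 = 0 + j1.971 Ω
  C: Z = 1/(jωC) = -j/(ω·C) = 0 - j7140 Ω
Step 3 — Series combination: Z_total = R + L + C = 832 - j7138 Ω = 7187∠-83.4° Ω.

Z = 832 - j7138 Ω = 7187∠-83.4° Ω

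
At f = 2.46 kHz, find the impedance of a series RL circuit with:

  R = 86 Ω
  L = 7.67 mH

Step 1 — Angular frequency: ω = 2π·f = 2π·2460 = 1.546e+04 rad/s.
Step 2 — Component impedances:
  R: Z = R = 86 Ω
  L: Z = jωL = j·1.546e+04·0.00767 = 0 + j118.6 Ω
Step 3 — Series combination: Z_total = R + L = 86 + j118.6 Ω = 146.5∠54.0° Ω.

Z = 86 + j118.6 Ω = 146.5∠54.0° Ω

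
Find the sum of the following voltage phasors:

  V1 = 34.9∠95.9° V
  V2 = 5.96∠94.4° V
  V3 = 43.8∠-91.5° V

Step 1 — Convert each phasor to rectangular form:
  V1 = 34.9·(cos(95.9°) + j·sin(95.9°)) = -3.587 + j34.72 V
  V2 = 5.96·(cos(94.4°) + j·sin(94.4°)) = -0.4572 + j5.942 V
  V3 = 43.8·(cos(-91.5°) + j·sin(-91.5°)) = -1.147 - j43.78 V
Step 2 — Sum components: V_total = -5.191 - j3.127 V.
Step 3 — Convert to polar: |V_total| = 6.061 V, ∠V_total = -148.9°.

V_total = 6.061∠-148.9° V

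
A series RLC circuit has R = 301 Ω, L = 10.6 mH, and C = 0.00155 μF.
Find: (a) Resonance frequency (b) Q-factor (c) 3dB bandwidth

Step 1 — Resonance condition Im(Z)=0 gives ω₀ = 1/√(LC).
Step 2 — ω₀ = 1/√(0.0106·1.55e-09) = 2.467e+05 rad/s.
Step 3 — f₀ = ω₀/(2π) = 3.926e+04 Hz.
Step 4 — Series Q: Q = ω₀L/R = 2.467e+05·0.0106/301 = 8.688.
Step 5 — 3dB bandwidth: Δω = ω₀/Q = 2.84e+04 rad/s; BW = Δω/(2π) = 4519 Hz.

(a) f₀ = 3.926e+04 Hz  (b) Q = 8.688  (c) BW = 4519 Hz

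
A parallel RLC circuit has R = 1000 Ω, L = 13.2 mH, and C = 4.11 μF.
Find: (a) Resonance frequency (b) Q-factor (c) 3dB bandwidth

Step 1 — Resonance: ω₀ = 1/√(LC) = 1/√(0.0132·4.11e-06) = 4293 rad/s.
Step 2 — f₀ = ω₀/(2π) = 683.3 Hz.
Step 3 — Parallel Q: Q = R/(ω₀L) = 1000/(4293·0.0132) = 17.65.
Step 4 — Bandwidth: Δω = ω₀/Q = 243.3 rad/s; BW = Δω/(2π) = 38.72 Hz.

(a) f₀ = 683.3 Hz  (b) Q = 17.65  (c) BW = 38.72 Hz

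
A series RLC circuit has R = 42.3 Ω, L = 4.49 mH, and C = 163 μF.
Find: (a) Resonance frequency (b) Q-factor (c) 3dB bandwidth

Step 1 — Resonance condition Im(Z)=0 gives ω₀ = 1/√(LC).
Step 2 — ω₀ = 1/√(0.00449·0.000163) = 1169 rad/s.
Step 3 — f₀ = ω₀/(2π) = 186 Hz.
Step 4 — Series Q: Q = ω₀L/R = 1169·0.00449/42.3 = 0.1241.
Step 5 — 3dB bandwidth: Δω = ω₀/Q = 9421 rad/s; BW = Δω/(2π) = 1499 Hz.

(a) f₀ = 186 Hz  (b) Q = 0.1241  (c) BW = 1499 Hz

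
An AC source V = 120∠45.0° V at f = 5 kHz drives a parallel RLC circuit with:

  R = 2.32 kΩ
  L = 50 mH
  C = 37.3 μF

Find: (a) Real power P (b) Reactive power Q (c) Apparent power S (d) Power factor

Step 1 — Angular frequency: ω = 2π·f = 2π·5000 = 3.142e+04 rad/s.
Step 2 — Component impedances:
  R: Z = R = 2320 Ω
  L: Z = jωL = j·3.142e+04·0.05 = 0 + j1571 Ω
  C: Z = 1/(jωC) = -j/(ω·C) = 0 - j0.8534 Ω
Step 3 — Parallel combination: 1/Z_total = 1/R + 1/L + 1/C; Z_total = 0.0003142 - j0.8538 Ω = 0.8538∠-90.0° Ω.
Step 4 — Source phasor: V = 120∠45.0° V = 84.85 + j84.85 V.
Step 5 — Current: I = V / Z = -99.34 + j99.41 A = 140.5∠135.0° A.
Step 6 — Complex power: S = V·I* = 6.207 - j1.686e+04 VA.
Step 7 — Real power: P = Re(S) = 6.207 W.
Step 8 — Reactive power: Q = Im(S) = -1.686e+04 VAR.
Step 9 — Apparent power: |S| = 1.686e+04 VA.
Step 10 — Power factor: PF = P/|S| = 0.000368 (leading).

(a) P = 6.207 W  (b) Q = -1.686e+04 VAR  (c) S = 1.686e+04 VA  (d) PF = 0.000368 (leading)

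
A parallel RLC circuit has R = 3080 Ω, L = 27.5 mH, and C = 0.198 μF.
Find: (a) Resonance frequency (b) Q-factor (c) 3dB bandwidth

Step 1 — Resonance: ω₀ = 1/√(LC) = 1/√(0.0275·1.98e-07) = 1.355e+04 rad/s.
Step 2 — f₀ = ω₀/(2π) = 2157 Hz.
Step 3 — Parallel Q: Q = R/(ω₀L) = 3080/(1.355e+04·0.0275) = 8.265.
Step 4 — Bandwidth: Δω = ω₀/Q = 1640 rad/s; BW = Δω/(2π) = 261 Hz.

(a) f₀ = 2157 Hz  (b) Q = 8.265  (c) BW = 261 Hz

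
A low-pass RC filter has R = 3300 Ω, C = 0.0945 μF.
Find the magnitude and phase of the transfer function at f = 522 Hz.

Step 1 — Angular frequency: ω = 2π·522 = 3280 rad/s.
Step 2 — Transfer function: H(jω) = 1/(1 + jωRC).
Step 3 — Denominator: 1 + jωRC = 1 + j·3280·3300·9.45e-08 = 1 + j1.023.
Step 4 — H = 0.4887 - j0.4999.
Step 5 — Magnitude: |H| = 0.6991 (-3.1 dB); phase: φ = -45.6°.

|H| = 0.6991 (-3.1 dB), φ = -45.6°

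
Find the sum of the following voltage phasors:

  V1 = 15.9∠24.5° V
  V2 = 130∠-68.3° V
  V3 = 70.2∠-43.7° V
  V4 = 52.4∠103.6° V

Step 1 — Convert each phasor to rectangular form:
  V1 = 15.9·(cos(24.5°) + j·sin(24.5°)) = 14.47 + j6.594 V
  V2 = 130·(cos(-68.3°) + j·sin(-68.3°)) = 48.07 - j120.8 V
  V3 = 70.2·(cos(-43.7°) + j·sin(-43.7°)) = 50.75 - j48.5 V
  V4 = 52.4·(cos(103.6°) + j·sin(103.6°)) = -12.32 + j50.93 V
Step 2 — Sum components: V_total = 101 - j111.8 V.
Step 3 — Convert to polar: |V_total| = 150.6 V, ∠V_total = -47.9°.

V_total = 150.6∠-47.9° V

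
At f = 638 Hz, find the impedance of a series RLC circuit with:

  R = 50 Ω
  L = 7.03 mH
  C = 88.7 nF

Step 1 — Angular frequency: ω = 2π·f = 2π·638 = 4009 rad/s.
Step 2 — Component impedances:
  R: Z = R = 50 Ω
  L: Z = jωL = j·4009·0.00703 = 0 + j28.18 Ω
  C: Z = 1/(jωC) = -j/(ω·C) = 0 - j2812 Ω
Step 3 — Series combination: Z_total = R + L + C = 50 - j2784 Ω = 2785∠-89.0° Ω.

Z = 50 - j2784 Ω = 2785∠-89.0° Ω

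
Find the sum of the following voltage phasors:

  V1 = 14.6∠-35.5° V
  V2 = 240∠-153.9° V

Step 1 — Convert each phasor to rectangular form:
  V1 = 14.6·(cos(-35.5°) + j·sin(-35.5°)) = 11.89 - j8.478 V
  V2 = 240·(cos(-153.9°) + j·sin(-153.9°)) = -215.5 - j105.6 V
Step 2 — Sum components: V_total = -203.6 - j114.1 V.
Step 3 — Convert to polar: |V_total| = 233.4 V, ∠V_total = -150.7°.

V_total = 233.4∠-150.7° V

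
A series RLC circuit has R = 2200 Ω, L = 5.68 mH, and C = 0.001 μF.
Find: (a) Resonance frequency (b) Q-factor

Step 1 — Resonance condition Im(Z)=0 gives ω₀ = 1/√(LC).
Step 2 — ω₀ = 1/√(0.00568·1e-09) = 4.196e+05 rad/s.
Step 3 — f₀ = ω₀/(2π) = 6.678e+04 Hz.
Step 4 — Series Q: Q = ω₀L/R = 4.196e+05·0.00568/2200 = 1.083.

(a) f₀ = 6.678e+04 Hz  (b) Q = 1.083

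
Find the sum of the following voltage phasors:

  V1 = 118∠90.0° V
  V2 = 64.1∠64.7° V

Step 1 — Convert each phasor to rectangular form:
  V1 = 118·(cos(90.0°) + j·sin(90.0°)) = 0 + j118 V
  V2 = 64.1·(cos(64.7°) + j·sin(64.7°)) = 27.39 + j57.95 V
Step 2 — Sum components: V_total = 27.39 + j176 V.
Step 3 — Convert to polar: |V_total| = 178.1 V, ∠V_total = 81.2°.

V_total = 178.1∠81.2° V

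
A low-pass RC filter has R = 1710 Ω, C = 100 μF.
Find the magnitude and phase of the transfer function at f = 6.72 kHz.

Step 1 — Angular frequency: ω = 2π·6720 = 4.222e+04 rad/s.
Step 2 — Transfer function: H(jω) = 1/(1 + jωRC).
Step 3 — Denominator: 1 + jωRC = 1 + j·4.222e+04·1710·0.0001 = 1 + j7220.
Step 4 — H = 1.918e-08 - j0.0001385.
Step 5 — Magnitude: |H| = 0.0001385 (-77.2 dB); phase: φ = -90.0°.

|H| = 0.0001385 (-77.2 dB), φ = -90.0°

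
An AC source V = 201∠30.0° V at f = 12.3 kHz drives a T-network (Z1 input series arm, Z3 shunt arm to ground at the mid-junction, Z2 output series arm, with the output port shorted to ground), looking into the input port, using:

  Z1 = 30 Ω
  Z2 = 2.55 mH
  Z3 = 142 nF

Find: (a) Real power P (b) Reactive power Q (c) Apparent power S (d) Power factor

Step 1 — Angular frequency: ω = 2π·f = 2π·1.23e+04 = 7.728e+04 rad/s.
Step 2 — Component impedances:
  Z1: Z = R = 30 Ω
  Z2: Z = jωL = j·7.728e+04·0.00255 = 0 + j197.1 Ω
  Z3: Z = 1/(jωC) = -j/(ω·C) = 0 - j91.12 Ω
Step 3 — With the output port shorted to ground, the output series arm Z2 runs from the junction to ground; the shunt arm Z3 also runs from the junction to ground. They appear in parallel: Z3 || Z2 = 0 - j169.5 Ω.
Step 4 — Series with input arm Z1: Z_in = Z1 + (Z3 || Z2) = 30 - j169.5 Ω = 172.1∠-80.0° Ω.
Step 5 — Source phasor: V = 201∠30.0° V = 174.1 + j100.5 V.
Step 6 — Current: I = V / Z = -0.3987 + j1.098 A = 1.168∠110.0° A.
Step 7 — Complex power: S = V·I* = 40.91 - j231.1 VA.
Step 8 — Real power: P = Re(S) = 40.91 W.
Step 9 — Reactive power: Q = Im(S) = -231.1 VAR.
Step 10 — Apparent power: |S| = 234.7 VA.
Step 11 — Power factor: PF = P/|S| = 0.1743 (leading).

(a) P = 40.91 W  (b) Q = -231.1 VAR  (c) S = 234.7 VA  (d) PF = 0.1743 (leading)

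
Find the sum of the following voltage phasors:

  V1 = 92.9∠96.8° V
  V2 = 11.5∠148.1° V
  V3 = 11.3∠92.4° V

Step 1 — Convert each phasor to rectangular form:
  V1 = 92.9·(cos(96.8°) + j·sin(96.8°)) = -11 + j92.25 V
  V2 = 11.5·(cos(148.1°) + j·sin(148.1°)) = -9.763 + j6.077 V
  V3 = 11.3·(cos(92.4°) + j·sin(92.4°)) = -0.4732 + j11.29 V
Step 2 — Sum components: V_total = -21.24 + j109.6 V.
Step 3 — Convert to polar: |V_total| = 111.7 V, ∠V_total = 101.0°.

V_total = 111.7∠101.0° V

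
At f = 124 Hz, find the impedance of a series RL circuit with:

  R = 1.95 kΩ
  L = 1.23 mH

Step 1 — Angular frequency: ω = 2π·f = 2π·124 = 779.1 rad/s.
Step 2 — Component impedances:
  R: Z = R = 1950 Ω
  L: Z = jωL = j·779.1·0.00123 = 0 + j0.9583 Ω
Step 3 — Series combination: Z_total = R + L = 1950 + j0.9583 Ω = 1950∠0.0° Ω.

Z = 1950 + j0.9583 Ω = 1950∠0.0° Ω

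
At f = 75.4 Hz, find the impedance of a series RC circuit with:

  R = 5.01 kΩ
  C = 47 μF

Step 1 — Angular frequency: ω = 2π·f = 2π·75.4 = 473.8 rad/s.
Step 2 — Component impedances:
  R: Z = R = 5010 Ω
  C: Z = 1/(jωC) = -j/(ω·C) = 0 - j44.91 Ω
Step 3 — Series combination: Z_total = R + C = 5010 - j44.91 Ω = 5010∠-0.5° Ω.

Z = 5010 - j44.91 Ω = 5010∠-0.5° Ω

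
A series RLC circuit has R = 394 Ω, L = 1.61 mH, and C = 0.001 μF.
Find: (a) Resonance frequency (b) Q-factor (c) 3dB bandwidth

Step 1 — Resonance: ω₀ = 1/√(LC) = 1/√(0.00161·1e-09) = 7.881e+05 rad/s.
Step 2 — f₀ = ω₀/(2π) = 1.254e+05 Hz.
Step 3 — Series Q: Q = ω₀L/R = 7.881e+05·0.00161/394 = 3.22.
Step 4 — Bandwidth: Δω = ω₀/Q = 2.447e+05 rad/s; BW = Δω/(2π) = 3.895e+04 Hz.

(a) f₀ = 1.254e+05 Hz  (b) Q = 3.22  (c) BW = 3.895e+04 Hz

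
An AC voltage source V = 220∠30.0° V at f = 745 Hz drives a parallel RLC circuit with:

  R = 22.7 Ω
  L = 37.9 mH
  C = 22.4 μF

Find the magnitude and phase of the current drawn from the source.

Step 1 — Angular frequency: ω = 2π·f = 2π·745 = 4681 rad/s.
Step 2 — Component impedances:
  R: Z = R = 22.7 Ω
  L: Z = jωL = j·4681·0.0379 = 0 + j177.4 Ω
  C: Z = 1/(jωC) = -j/(ω·C) = 0 - j9.537 Ω
Step 3 — Parallel combination: 1/Z_total = 1/R + 1/L + 1/C; Z_total = 3.738 - j8.419 Ω = 9.212∠-66.1° Ω.
Step 4 — Source phasor: V = 220∠30.0° V = 190.5 + j110 V.
Step 5 — Ohm's law: I = V / Z_total = (190.5 + j110) / (3.738 - j8.419) = -2.521 + j23.75 A.
Step 6 — Convert to polar: |I| = 23.88 A, ∠I = 96.1°.

I = 23.88∠96.1° A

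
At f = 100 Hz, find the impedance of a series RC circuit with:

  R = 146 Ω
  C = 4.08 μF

Step 1 — Angular frequency: ω = 2π·f = 2π·100 = 628.3 rad/s.
Step 2 — Component impedances:
  R: Z = R = 146 Ω
  C: Z = 1/(jωC) = -j/(ω·C) = 0 - j390.1 Ω
Step 3 — Series combination: Z_total = R + C = 146 - j390.1 Ω = 416.5∠-69.5° Ω.

Z = 146 - j390.1 Ω = 416.5∠-69.5° Ω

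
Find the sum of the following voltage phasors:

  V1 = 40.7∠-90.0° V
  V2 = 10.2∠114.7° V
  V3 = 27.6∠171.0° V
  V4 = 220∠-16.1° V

Step 1 — Convert each phasor to rectangular form:
  V1 = 40.7·(cos(-90.0°) + j·sin(-90.0°)) = 0 - j40.7 V
  V2 = 10.2·(cos(114.7°) + j·sin(114.7°)) = -4.262 + j9.267 V
  V3 = 27.6·(cos(171.0°) + j·sin(171.0°)) = -27.26 + j4.318 V
  V4 = 220·(cos(-16.1°) + j·sin(-16.1°)) = 211.4 - j61.01 V
Step 2 — Sum components: V_total = 179.8 - j88.12 V.
Step 3 — Convert to polar: |V_total| = 200.3 V, ∠V_total = -26.1°.

V_total = 200.3∠-26.1° V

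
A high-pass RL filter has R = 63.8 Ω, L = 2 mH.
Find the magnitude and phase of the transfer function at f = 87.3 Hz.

Step 1 — Angular frequency: ω = 2π·87.3 = 548.5 rad/s.
Step 2 — Transfer function: H(jω) = jωL/(R + jωL).
Step 3 — Numerator jωL = j·1.097; denominator R + jωL = 63.8 + j1.097.
Step 4 — H = 0.0002956 + j0.01719.
Step 5 — Magnitude: |H| = 0.01719 (-35.3 dB); phase: φ = 89.0°.

|H| = 0.01719 (-35.3 dB), φ = 89.0°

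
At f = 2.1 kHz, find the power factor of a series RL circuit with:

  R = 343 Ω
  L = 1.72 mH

Step 1 — Angular frequency: ω = 2π·f = 2π·2100 = 1.319e+04 rad/s.
Step 2 — Component impedances:
  R: Z = R = 343 Ω
  L: Z = jωL = j·1.319e+04·0.00172 = 0 + j22.69 Ω
Step 3 — Series combination: Z_total = R + L = 343 + j22.69 Ω = 343.7∠3.8° Ω.
Step 4 — Power factor: PF = cos(φ) = Re(Z)/|Z| = 343/343.75 = 0.9978.
Step 5 — Type: Im(Z) = 22.69 ⇒ lagging (phase φ = 3.8°).

PF = 0.9978 (lagging, φ = 3.8°)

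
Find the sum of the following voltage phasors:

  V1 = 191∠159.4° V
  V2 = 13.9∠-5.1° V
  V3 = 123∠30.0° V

Step 1 — Convert each phasor to rectangular form:
  V1 = 191·(cos(159.4°) + j·sin(159.4°)) = -178.8 + j67.2 V
  V2 = 13.9·(cos(-5.1°) + j·sin(-5.1°)) = 13.84 - j1.236 V
  V3 = 123·(cos(30.0°) + j·sin(30.0°)) = 106.5 + j61.5 V
Step 2 — Sum components: V_total = -58.42 + j127.5 V.
Step 3 — Convert to polar: |V_total| = 140.2 V, ∠V_total = 114.6°.

V_total = 140.2∠114.6° V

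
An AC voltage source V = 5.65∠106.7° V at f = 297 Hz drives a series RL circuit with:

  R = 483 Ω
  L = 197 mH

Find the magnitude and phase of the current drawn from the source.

Step 1 — Angular frequency: ω = 2π·f = 2π·297 = 1866 rad/s.
Step 2 — Component impedances:
  R: Z = R = 483 Ω
  L: Z = jωL = j·1866·0.197 = 0 + j367.6 Ω
Step 3 — Series combination: Z_total = R + L = 483 + j367.6 Ω = 607∠37.3° Ω.
Step 4 — Source phasor: V = 5.65∠106.7° V = -1.624 + j5.412 V.
Step 5 — Ohm's law: I = V / Z_total = (-1.624 + j5.412) / (483 + j367.6) = 0.003271 + j0.008714 A.
Step 6 — Convert to polar: |I| = 0.009308 A, ∠I = 69.4°.

I = 0.009308∠69.4° A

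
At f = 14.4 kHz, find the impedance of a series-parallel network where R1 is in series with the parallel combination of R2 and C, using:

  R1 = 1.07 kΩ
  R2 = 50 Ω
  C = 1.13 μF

Step 1 — Angular frequency: ω = 2π·f = 2π·1.44e+04 = 9.048e+04 rad/s.
Step 2 — Component impedances:
  R1: Z = R = 1070 Ω
  R2: Z = R = 50 Ω
  C: Z = 1/(jωC) = -j/(ω·C) = 0 - j9.781 Ω
Step 3 — Parallel branch: R2 || C = 1/(1/R2 + 1/C) = 1.843 - j9.42 Ω.
Step 4 — Series with R1: Z_total = R1 + (R2 || C) = 1072 - j9.42 Ω = 1072∠-0.5° Ω.

Z = 1072 - j9.42 Ω = 1072∠-0.5° Ω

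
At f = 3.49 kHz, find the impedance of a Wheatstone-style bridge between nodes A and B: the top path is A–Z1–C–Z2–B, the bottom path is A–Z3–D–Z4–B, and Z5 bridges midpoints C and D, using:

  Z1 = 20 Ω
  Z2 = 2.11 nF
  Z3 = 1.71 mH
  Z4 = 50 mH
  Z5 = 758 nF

Step 1 — Angular frequency: ω = 2π·f = 2π·3490 = 2.193e+04 rad/s.
Step 2 — Component impedances:
  Z1: Z = R = 20 Ω
  Z2: Z = 1/(jωC) = -j/(ω·C) = 0 - j2.161e+04 Ω
  Z3: Z = jωL = j·2.193e+04·0.00171 = 0 + j37.5 Ω
  Z4: Z = jωL = j·2.193e+04·0.05 = 0 + j1096 Ω
  Z5: Z = 1/(jωC) = -j/(ω·C) = 0 - j60.16 Ω
Step 3 — Bridge requires nodal analysis (the Z5 bridge couples midpoints C and D, so the two paths cannot be reduced to a simple series/parallel combination). Setting node B to ground and injecting 1 A at node A, the 3-node admittance system at A, C, D solves to V_A = Z_AB = 36.58 + j1233 Ω = 1234∠88.3° Ω.

Z = 36.58 + j1233 Ω = 1234∠88.3° Ω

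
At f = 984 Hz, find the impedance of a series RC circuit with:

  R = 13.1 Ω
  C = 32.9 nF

Step 1 — Angular frequency: ω = 2π·f = 2π·984 = 6183 rad/s.
Step 2 — Component impedances:
  R: Z = R = 13.1 Ω
  C: Z = 1/(jωC) = -j/(ω·C) = 0 - j4916 Ω
Step 3 — Series combination: Z_total = R + C = 13.1 - j4916 Ω = 4916∠-89.8° Ω.

Z = 13.1 - j4916 Ω = 4916∠-89.8° Ω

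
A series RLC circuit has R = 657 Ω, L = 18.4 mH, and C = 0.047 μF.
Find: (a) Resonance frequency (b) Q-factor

Step 1 — Resonance condition Im(Z)=0 gives ω₀ = 1/√(LC).
Step 2 — ω₀ = 1/√(0.0184·4.7e-08) = 3.4e+04 rad/s.
Step 3 — f₀ = ω₀/(2π) = 5412 Hz.
Step 4 — Series Q: Q = ω₀L/R = 3.4e+04·0.0184/657 = 0.9523.

(a) f₀ = 5412 Hz  (b) Q = 0.9523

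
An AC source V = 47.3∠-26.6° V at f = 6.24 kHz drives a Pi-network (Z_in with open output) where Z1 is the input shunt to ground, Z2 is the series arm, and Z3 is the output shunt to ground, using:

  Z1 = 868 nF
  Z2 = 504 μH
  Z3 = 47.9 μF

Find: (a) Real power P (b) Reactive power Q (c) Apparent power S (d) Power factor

Step 1 — Angular frequency: ω = 2π·f = 2π·6240 = 3.921e+04 rad/s.
Step 2 — Component impedances:
  Z1: Z = 1/(jωC) = -j/(ω·C) = 0 - j29.38 Ω
  Z2: Z = jωL = j·3.921e+04·0.000504 = 0 + j19.76 Ω
  Z3: Z = 1/(jωC) = -j/(ω·C) = 0 - j0.5325 Ω
Step 3 — With open output, the series arm Z2 and the output shunt Z3 appear in series to ground: Z2 + Z3 = 0 + j19.23 Ω.
Step 4 — Parallel with input shunt Z1: Z_in = Z1 || (Z2 + Z3) = 0 + j55.63 Ω = 55.63∠90.0° Ω.
Step 5 — Source phasor: V = 47.3∠-26.6° V = 42.29 - j21.18 V.
Step 6 — Current: I = V / Z = -0.3807 - j0.7603 A = 0.8503∠-116.6° A.
Step 7 — Complex power: S = V·I* = 0 + j40.22 VA.
Step 8 — Real power: P = Re(S) = 0 W.
Step 9 — Reactive power: Q = Im(S) = 40.22 VAR.
Step 10 — Apparent power: |S| = 40.22 VA.
Step 11 — Power factor: PF = P/|S| = 0 (lagging).

(a) P = 0 W  (b) Q = 40.22 VAR  (c) S = 40.22 VA  (d) PF = 0 (lagging)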